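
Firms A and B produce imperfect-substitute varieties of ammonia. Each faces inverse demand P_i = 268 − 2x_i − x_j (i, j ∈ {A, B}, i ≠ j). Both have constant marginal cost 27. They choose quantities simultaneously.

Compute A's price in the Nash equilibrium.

Firm A's profit: π = x_A(268 − 2x_A − x_B) − 27x_A.
∂π/∂x_A = 241 − 4x_A − x_B = 0 ⇒ x_A = 60.25 − 0.25x_B.
Setting x_A = x_B in the reaction function: x_A = 60.25 − 0.25x_A, so x_A = 60.25 / 1.25 = 48.2.
P_A = 268 − 2·48.2 − 48.2 = 123.4.

123.4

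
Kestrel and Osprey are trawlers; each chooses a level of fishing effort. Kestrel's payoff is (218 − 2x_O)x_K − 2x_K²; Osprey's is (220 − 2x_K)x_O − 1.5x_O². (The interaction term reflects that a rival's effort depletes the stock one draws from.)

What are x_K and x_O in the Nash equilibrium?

26.75, 55.5

Expanding Kestrel's payoff: 218x_K − 2x_Ox_K − 2x_K².
∂π/∂x_K = 218 − 2x_O − 4x_K = 0, so x_K = 54.5 − 0.5x_O.
Likewise for Osprey: x_O = 220/3 − (2/3)x_K.
Plugging x_O into Kestrel's best response: x_K = 54.5 − 0.5(220/3 − (2/3)x_K) ⇒ (2/3)x_K = 107/6, so x_K = 26.75.
Then x_O = 220/3 − (2/3)·26.75 = 55.5.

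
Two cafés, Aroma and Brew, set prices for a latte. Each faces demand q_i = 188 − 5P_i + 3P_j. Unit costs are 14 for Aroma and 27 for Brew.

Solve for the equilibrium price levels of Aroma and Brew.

Aroma's profit: π = (P_{Aroma} − 14)(188 − 5P_{Aroma} + 3P_{Brew}).
∂π/∂P_{Aroma} = 258 − 10P_{Aroma} + 3P_{Brew} = 0 ⇒ P_{Aroma} = 25.8 + 0.3P_{Brew}.
Similarly P_{Brew} = 32.3 + 0.3P_{Aroma}.
Solving the two reaction functions simultaneously: (1 − (0.3)(0.3))P_{Aroma} = 25.8 + 0.3·32.3, so 0.91P_{Aroma} = 35.49 and P_{Aroma} = 39.
Then P_{Brew} = 32.3 + 0.3·39 = 44.

39, 44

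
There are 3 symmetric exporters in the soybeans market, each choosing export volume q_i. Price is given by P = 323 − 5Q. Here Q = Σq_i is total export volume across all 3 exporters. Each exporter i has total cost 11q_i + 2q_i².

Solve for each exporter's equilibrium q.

A representative exporter's profit is π_i = q_i(323 − 5Q) − 11q_i − 2q_i², with Q = q_i + Σ_{j≠i} q_j.
First-order condition: 312 − 14q_i − 5Σ_{j≠i} q_j = 0.
In a symmetric equilibrium every exporter chooses the same q, so Σ_{j≠i} q_j = 2q. The condition becomes 312 − 24q = 0, giving q = 312/24 = 13.

13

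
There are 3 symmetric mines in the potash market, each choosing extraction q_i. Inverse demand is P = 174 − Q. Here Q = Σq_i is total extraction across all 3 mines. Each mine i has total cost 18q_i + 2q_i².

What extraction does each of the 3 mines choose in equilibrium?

A representative mine's profit is π_i = q_i(174 − Q) − 18q_i − 2q_i², with Q = q_i + Σ_{j≠i} q_j.
First-order condition: 156 − 6q_i − Σ_{j≠i} q_j = 0.
With identical mines, set every q_j = q: then 156 − 6q − 2q = 0, i.e. q = 156/8 = 19.5.

19.5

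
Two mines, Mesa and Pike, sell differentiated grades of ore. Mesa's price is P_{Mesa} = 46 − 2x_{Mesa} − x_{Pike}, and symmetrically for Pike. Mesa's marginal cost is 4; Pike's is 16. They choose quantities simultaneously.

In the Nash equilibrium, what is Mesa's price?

Mine Mesa's profit: π = x_{Mesa}(46 − 2x_{Mesa} − x_{Pike}) − 4x_{Mesa}.
∂π/∂x_{Mesa} = 42 − 4x_{Mesa} − x_{Pike} = 0 ⇒ x_{Mesa} = 10.5 − 0.25x_{Pike}.
Similarly x_{Pike} = 7.5 − 0.25x_{Mesa}.
Substituting the second reaction function into the first: x_{Mesa} = 10.5 − 0.25(7.5 − 0.25x_{Mesa}), which gives 0.9375x_{Mesa} = 8.625 ⇒ x_{Mesa} = 9.2.
Then x_{Pike} = 7.5 − 0.25·9.2 = 5.2.
P_{Mesa} = 46 − 2·9.2 − 5.2 = 22.4.

22.4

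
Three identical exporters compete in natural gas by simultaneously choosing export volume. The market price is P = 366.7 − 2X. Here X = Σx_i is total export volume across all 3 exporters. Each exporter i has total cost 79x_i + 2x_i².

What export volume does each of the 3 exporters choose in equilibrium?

A representative exporter's profit is π_i = x_i(366.7 − 2X) − 79x_i − 2x_i², with X = x_i + Σ_{j≠i} x_j.
First-order condition: 287.7 − 8x_i − 2Σ_{j≠i} x_j = 0.
With identical exporters, set every x_j = x: then 287.7 − 8x − 4x = 0, i.e. x = 287.7/12 = 23.975.

23.975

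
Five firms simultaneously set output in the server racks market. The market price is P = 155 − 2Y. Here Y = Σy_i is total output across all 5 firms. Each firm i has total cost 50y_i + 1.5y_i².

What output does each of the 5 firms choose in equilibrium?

7

A representative firm's profit is π_i = y_i(155 − 2Y) − 50y_i − 1.5y_i², with Y = y_i + Σ_{j≠i} y_j.
First-order condition: 105 − 7y_i − 2Σ_{j≠i} y_j = 0.
With identical firms, set every y_j = y: then 105 − 7y − 8y = 0, i.e. y = 105/15 = 7.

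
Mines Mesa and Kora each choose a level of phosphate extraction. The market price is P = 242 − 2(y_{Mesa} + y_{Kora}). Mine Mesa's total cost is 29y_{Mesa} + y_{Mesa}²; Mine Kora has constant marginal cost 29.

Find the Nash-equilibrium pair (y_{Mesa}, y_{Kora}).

21.3, 42.6

Mine Mesa's profit: π = y_{Mesa}(242 − 2(y_{Mesa} + y_{Kora})) − 29y_{Mesa} − y_{Mesa}².
∂π/∂y_{Mesa} = 213 − 6y_{Mesa} − 2y_{Kora} = 0, so y_{Mesa} = 35.5 − (1/3)y_{Kora}.
For Kora: ∂π/∂y_{Kora} = 213 − 4y_{Kora} − 2y_{Mesa} = 0 ⇒ y_{Kora} = 53.25 − 0.5y_{Mesa}.
Substituting the second reaction function into the first: y_{Mesa} = 35.5 − (1/3)(53.25 − 0.5y_{Mesa}), which gives (5/6)y_{Mesa} = 17.75 ⇒ y_{Mesa} = 21.3.
Then y_{Kora} = 53.25 − 0.5·21.3 = 42.6.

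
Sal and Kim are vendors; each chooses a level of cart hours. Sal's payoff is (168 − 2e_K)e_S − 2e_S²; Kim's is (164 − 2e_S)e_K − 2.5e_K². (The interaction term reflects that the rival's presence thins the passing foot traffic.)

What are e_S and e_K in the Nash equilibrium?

32, 20

Expanding Sal's payoff: 168e_S − 2e_Ke_S − 2e_S².
∂π/∂e_S = 168 − 2e_K − 4e_S = 0, so e_S = 42 − 0.5e_K.
Likewise for Kim: e_K = 32.8 − 0.4e_S.
Solving the two reaction functions simultaneously: (1 − (−0.5)(−0.4))e_S = 42 − 0.5·32.8, so 0.8e_S = 25.6 and e_S = 32.
Then e_K = 32.8 − 0.4·32 = 20.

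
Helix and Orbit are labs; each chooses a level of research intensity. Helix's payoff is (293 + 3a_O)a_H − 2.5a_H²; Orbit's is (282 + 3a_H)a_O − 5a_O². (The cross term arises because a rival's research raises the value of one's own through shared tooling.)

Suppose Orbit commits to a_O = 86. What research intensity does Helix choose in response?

110.2

Expanding Helix's payoff: 293a_H + 3a_Oa_H − 2.5a_H².
∂π/∂a_H = 293 + 3a_O − 5a_H = 0, so a_H = 58.6 + 0.6a_O.
At a_O = 86: a_H = 58.6 + 0.6·86 = 110.2.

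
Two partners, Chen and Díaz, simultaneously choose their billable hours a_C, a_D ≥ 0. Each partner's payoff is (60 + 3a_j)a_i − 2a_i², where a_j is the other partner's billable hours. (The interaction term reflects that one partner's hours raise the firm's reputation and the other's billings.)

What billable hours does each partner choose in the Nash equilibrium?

60

Chen's payoff is (60 + 3a_D)a_C − 2a_C².
∂π/∂a_C = 60 + 3a_D − 4a_C = 0, so a_C = 15 + 0.75a_D.
Setting a_C = a_D in the reaction function: a_C = 15 + 0.75a_C, so a_C = 15 / 0.25 = 60.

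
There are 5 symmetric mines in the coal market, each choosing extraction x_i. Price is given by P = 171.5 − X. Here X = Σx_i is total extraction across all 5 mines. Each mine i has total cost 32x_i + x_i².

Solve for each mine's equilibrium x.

17.4375

A representative mine's profit is π_i = x_i(171.5 − X) − 32x_i − x_i², with X = x_i + Σ_{j≠i} x_j.
First-order condition: 139.5 − 4x_i − Σ_{j≠i} x_j = 0.
Imposing symmetry (x_j = x for all j) turns Σ_{j≠i} x_j into 4x, so 139.5 = 8x and x = 17.4375.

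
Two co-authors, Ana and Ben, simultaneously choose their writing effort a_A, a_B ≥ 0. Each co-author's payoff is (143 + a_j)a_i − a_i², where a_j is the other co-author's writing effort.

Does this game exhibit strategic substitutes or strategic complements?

strategic complements

Ana's payoff is (143 + a_B)a_A − a_A².
∂π/∂a_A = 143 + a_B − 2a_A = 0, so a_A = 71.5 + 0.5a_B.
The best-response slope da_A/da_B = 0.5 > 0: the reaction function is upward-sloping, so the choices are strategic complements.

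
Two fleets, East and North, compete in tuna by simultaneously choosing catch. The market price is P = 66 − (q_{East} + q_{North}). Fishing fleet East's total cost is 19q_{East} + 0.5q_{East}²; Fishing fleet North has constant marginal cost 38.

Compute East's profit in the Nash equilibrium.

261.36

Fishing fleet East's profit: π = q_{East}(66 − (q_{East} + q_{North})) − 19q_{East} − 0.5q_{East}².
∂π/∂q_{East} = 47 − 3q_{East} − q_{North} = 0, so q_{East} = 47/3 − (1/3)q_{North}.
For North: ∂π/∂q_{North} = 28 − 2q_{North} − q_{East} = 0 ⇒ q_{North} = 14 − 0.5q_{East}.
Plugging q_{North} into East's best response: q_{East} = 47/3 − (1/3)(14 − 0.5q_{East}) ⇒ (5/6)q_{East} = 11, so q_{East} = 13.2.
Then q_{North} = 14 − 0.5·13.2 = 7.4.
Price P = 66 − 20.6 = 45.4.
East's profit: (45.4 − 19)·13.2 − 0.5(13.2)² = 261.36.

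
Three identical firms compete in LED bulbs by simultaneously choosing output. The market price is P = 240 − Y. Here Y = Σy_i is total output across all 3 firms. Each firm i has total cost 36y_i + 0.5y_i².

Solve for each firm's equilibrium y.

A representative firm's profit is π_i = y_i(240 − Y) − 36y_i − 0.5y_i², with Y = y_i + Σ_{j≠i} y_j.
First-order condition: 204 − 3y_i − Σ_{j≠i} y_j = 0.
Imposing symmetry (y_j = y for all j) turns Σ_{j≠i} y_j into 2y, so 204 = 5y and y = 40.8.

40.8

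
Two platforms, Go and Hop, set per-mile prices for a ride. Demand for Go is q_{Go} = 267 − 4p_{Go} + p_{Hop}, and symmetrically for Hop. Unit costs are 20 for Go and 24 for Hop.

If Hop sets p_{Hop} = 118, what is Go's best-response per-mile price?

Go's profit: π = (p_{Go} − 20)(267 − 4p_{Go} + p_{Hop}).
∂π/∂p_{Go} = 347 − 8p_{Go} + p_{Hop} = 0 ⇒ p_{Go} = 43.375 + 0.125p_{Hop}.
At p_{Hop} = 118: p_{Go} = 43.375 + 0.125·118 = 58.125.

58.125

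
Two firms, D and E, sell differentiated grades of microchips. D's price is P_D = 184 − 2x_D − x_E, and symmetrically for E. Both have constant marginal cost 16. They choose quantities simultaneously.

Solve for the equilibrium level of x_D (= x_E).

Firm D's profit: π = x_D(184 − 2x_D − x_E) − 16x_D.
∂π/∂x_D = 168 − 4x_D − x_E = 0 ⇒ x_D = 42 − 0.25x_E.
By symmetry x_E = x_D; substituting into the reaction function, 1.25x_D = 42 and x_D = 33.6.

33.6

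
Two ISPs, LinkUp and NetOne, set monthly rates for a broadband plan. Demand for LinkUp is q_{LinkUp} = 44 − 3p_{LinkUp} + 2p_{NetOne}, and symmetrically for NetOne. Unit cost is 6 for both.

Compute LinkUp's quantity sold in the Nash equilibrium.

LinkUp's profit: π = (p_{LinkUp} − 6)(44 − 3p_{LinkUp} + 2p_{NetOne}).
∂π/∂p_{LinkUp} = 62 − 6p_{LinkUp} + 2p_{NetOne} = 0 ⇒ p_{LinkUp} = 31/3 + (1/3)p_{NetOne}.
Setting p_{LinkUp} = p_{NetOne} in the reaction function: p_{LinkUp} = 31/3 + (1/3)p_{LinkUp}, so p_{LinkUp} = (31/3) / (2/3) = 15.5.
q_{LinkUp} = 44 − 3·15.5 + 2·15.5 = 28.5.

28.5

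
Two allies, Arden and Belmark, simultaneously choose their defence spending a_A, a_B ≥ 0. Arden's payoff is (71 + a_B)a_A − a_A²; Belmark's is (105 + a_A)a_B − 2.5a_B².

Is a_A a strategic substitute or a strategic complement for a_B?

strategic complements

Expanding Arden's payoff: 71a_A + a_Ba_A − a_A².
∂π/∂a_A = 71 + a_B − 2a_A = 0, so a_A = 35.5 + 0.5a_B.
The best-response slope da_A/da_B = 0.5 > 0: the reaction function is upward-sloping, so the choices are strategic complements.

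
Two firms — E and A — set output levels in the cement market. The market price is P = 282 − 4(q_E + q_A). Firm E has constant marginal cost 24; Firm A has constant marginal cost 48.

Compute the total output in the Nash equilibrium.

Firm E's profit: π = q_E(282 − 4(q_E + q_A)) − 24q_E.
∂π/∂q_E = 258 − 8q_E − 4q_A = 0, so q_E = 32.25 − 0.5q_A.
By the same steps for A: q_A = 29.25 − 0.5q_E.
Plugging q_A into E's best response: q_E = 32.25 − 0.5(29.25 − 0.5q_E) ⇒ 0.75q_E = 17.625, so q_E = 23.5.
Then q_A = 29.25 − 0.5·23.5 = 17.5.
Total output: 23.5 + 17.5 = 41.

41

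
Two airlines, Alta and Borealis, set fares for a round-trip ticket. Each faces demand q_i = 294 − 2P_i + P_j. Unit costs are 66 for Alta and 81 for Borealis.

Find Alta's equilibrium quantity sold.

Alta's profit: π = (P_{Alta} − 66)(294 − 2P_{Alta} + P_{Borealis}).
∂π/∂P_{Alta} = 426 − 4P_{Alta} + P_{Borealis} = 0 ⇒ P_{Alta} = 106.5 + 0.25P_{Borealis}.
Similarly P_{Borealis} = 114 + 0.25P_{Alta}.
Substituting the second reaction function into the first: P_{Alta} = 106.5 + 0.25(114 + 0.25P_{Alta}), which gives 0.9375P_{Alta} = 135 ⇒ P_{Alta} = 144.
Then P_{Borealis} = 114 + 0.25·144 = 150.
q_{Alta} = 294 − 2·144 + 150 = 156.

156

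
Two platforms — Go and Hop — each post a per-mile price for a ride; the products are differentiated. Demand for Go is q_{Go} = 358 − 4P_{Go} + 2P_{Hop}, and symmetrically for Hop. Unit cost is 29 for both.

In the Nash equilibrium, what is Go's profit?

Go's profit: π = (P_{Go} − 29)(358 − 4P_{Go} + 2P_{Hop}).
∂π/∂P_{Go} = 474 − 8P_{Go} + 2P_{Hop} = 0 ⇒ P_{Go} = 59.25 + 0.25P_{Hop}.
The game is symmetric, so in equilibrium P_{Hop} = P_{Go}: the reaction function gives 0.75P_{Go} = 59.25, hence P_{Go} = 79.
q_{Go} = 358 − 4·79 + 2·79 = 200.
Profit = (79 − 29)·200 = 10000.

10000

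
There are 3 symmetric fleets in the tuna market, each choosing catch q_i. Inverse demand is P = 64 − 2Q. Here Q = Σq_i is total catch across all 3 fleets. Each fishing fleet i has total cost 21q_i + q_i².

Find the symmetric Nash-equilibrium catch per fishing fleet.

A representative fishing fleet's profit is π_i = q_i(64 − 2Q) − 21q_i − q_i², with Q = q_i + Σ_{j≠i} q_j.
First-order condition: 43 − 6q_i − 2Σ_{j≠i} q_j = 0.
With identical fishing fleets, set every q_j = q: then 43 − 6q − 4q = 0, i.e. q = 43/10 = 4.3.

4.3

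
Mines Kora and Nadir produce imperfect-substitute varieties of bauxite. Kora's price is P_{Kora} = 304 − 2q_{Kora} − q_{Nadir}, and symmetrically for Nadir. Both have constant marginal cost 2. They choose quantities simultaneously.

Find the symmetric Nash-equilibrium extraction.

60.4

Mine Kora's profit: π = q_{Kora}(304 − 2q_{Kora} − q_{Nadir}) − 2q_{Kora}.
∂π/∂q_{Kora} = 302 − 4q_{Kora} − q_{Nadir} = 0 ⇒ q_{Kora} = 75.5 − 0.25q_{Nadir}.
By symmetry q_{Nadir} = q_{Kora}; substituting into the reaction function, 1.25q_{Kora} = 75.5 and q_{Kora} = 60.4.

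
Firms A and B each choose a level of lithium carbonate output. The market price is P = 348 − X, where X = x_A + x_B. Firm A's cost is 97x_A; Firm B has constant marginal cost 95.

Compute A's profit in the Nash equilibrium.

Firm A's profit: π = x_A(348 − (x_A + x_B)) − 97x_A.
∂π/∂x_A = 251 − 2x_A − x_B = 0, so x_A = 125.5 − 0.5x_B.
By the same steps for B: x_B = 126.5 − 0.5x_A.
Substituting the second reaction function into the first: x_A = 125.5 − 0.5(126.5 − 0.5x_A), which gives 0.75x_A = 62.25 ⇒ x_A = 83.
Then x_B = 126.5 − 0.5·83 = 85.
Price P = 348 − 168 = 180.
A's profit: (180 − 97)·83 = 6889.

6889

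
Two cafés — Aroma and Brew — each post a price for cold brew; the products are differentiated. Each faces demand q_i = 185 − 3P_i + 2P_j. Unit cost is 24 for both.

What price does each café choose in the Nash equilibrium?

Aroma's profit: π = (P_{Aroma} − 24)(185 − 3P_{Aroma} + 2P_{Brew}).
∂π/∂P_{Aroma} = 257 − 6P_{Aroma} + 2P_{Brew} = 0 ⇒ P_{Aroma} = 257/6 + (1/3)P_{Brew}.
By symmetry P_{Brew} = P_{Aroma}; substituting into the reaction function, (2/3)P_{Aroma} = 257/6 and P_{Aroma} = 64.25.

64.25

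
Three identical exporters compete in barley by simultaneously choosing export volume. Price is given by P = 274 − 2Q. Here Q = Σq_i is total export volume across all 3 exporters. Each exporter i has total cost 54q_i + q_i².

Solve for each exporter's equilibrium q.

22

A representative exporter's profit is π_i = q_i(274 − 2Q) − 54q_i − q_i², with Q = q_i + Σ_{j≠i} q_j.
First-order condition: 220 − 6q_i − 2Σ_{j≠i} q_j = 0.
With identical exporters, set every q_j = q: then 220 − 6q − 4q = 0, i.e. q = 220/10 = 22.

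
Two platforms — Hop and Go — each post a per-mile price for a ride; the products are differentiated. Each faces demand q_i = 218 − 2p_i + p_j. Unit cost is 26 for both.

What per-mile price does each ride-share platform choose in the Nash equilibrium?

90

Hop's profit: π = (p_{Hop} − 26)(218 − 2p_{Hop} + p_{Go}).
∂π/∂p_{Hop} = 270 − 4p_{Hop} + p_{Go} = 0 ⇒ p_{Hop} = 67.5 + 0.25p_{Go}.
By symmetry p_{Go} = p_{Hop}; substituting into the reaction function, 0.75p_{Hop} = 67.5 and p_{Hop} = 90.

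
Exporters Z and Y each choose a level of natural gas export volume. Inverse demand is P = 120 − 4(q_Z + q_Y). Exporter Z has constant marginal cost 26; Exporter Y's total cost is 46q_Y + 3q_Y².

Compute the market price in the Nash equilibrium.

Exporter Z's profit: π = q_Z(120 − 4(q_Z + q_Y)) − 26q_Z.
∂π/∂q_Z = 94 − 8q_Z − 4q_Y = 0, so q_Z = 11.75 − 0.5q_Y.
For Y: ∂π/∂q_Y = 74 − 14q_Y − 4q_Z = 0 ⇒ q_Y = 37/7 − (2/7)q_Z.
Substituting the second reaction function into the first: q_Z = 11.75 − 0.5(37/7 − (2/7)q_Z), which gives (6/7)q_Z = 255/28 ⇒ q_Z = 10.625.
Then q_Y = 37/7 − (2/7)·10.625 = 2.25.
Equilibrium price: P = 120 − 4·12.875 = 68.5.

68.5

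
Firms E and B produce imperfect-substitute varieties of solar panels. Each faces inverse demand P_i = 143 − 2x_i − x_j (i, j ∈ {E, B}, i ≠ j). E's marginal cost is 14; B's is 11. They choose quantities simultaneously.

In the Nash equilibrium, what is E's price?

Firm E's profit: π = x_E(143 − 2x_E − x_B) − 14x_E.
∂π/∂x_E = 129 − 4x_E − x_B = 0 ⇒ x_E = 32.25 − 0.25x_B.
Similarly x_B = 33 − 0.25x_E.
Solving the two reaction functions simultaneously: (1 − (−0.25)(−0.25))x_E = 32.25 − 0.25·33, so 0.9375x_E = 24 and x_E = 25.6.
Then x_B = 33 − 0.25·25.6 = 26.6.
P_E = 143 − 2·25.6 − 26.6 = 65.2.

65.2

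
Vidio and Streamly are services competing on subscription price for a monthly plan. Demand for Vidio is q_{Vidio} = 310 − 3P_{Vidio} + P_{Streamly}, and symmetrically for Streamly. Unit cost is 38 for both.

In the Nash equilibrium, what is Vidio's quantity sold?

Vidio's profit: π = (P_{Vidio} − 38)(310 − 3P_{Vidio} + P_{Streamly}).
∂π/∂P_{Vidio} = 424 − 6P_{Vidio} + P_{Streamly} = 0 ⇒ P_{Vidio} = 212/3 + (1/6)P_{Streamly}.
The game is symmetric, so in equilibrium P_{Streamly} = P_{Vidio}: the reaction function gives (5/6)P_{Vidio} = 212/3, hence P_{Vidio} = 84.8.
q_{Vidio} = 310 − 3·84.8 + 84.8 = 140.4.

140.4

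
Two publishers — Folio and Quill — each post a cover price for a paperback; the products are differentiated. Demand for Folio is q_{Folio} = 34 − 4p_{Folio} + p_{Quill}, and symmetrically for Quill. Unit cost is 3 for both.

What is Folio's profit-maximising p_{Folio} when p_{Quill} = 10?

Folio's profit: π = (p_{Folio} − 3)(34 − 4p_{Folio} + p_{Quill}).
∂π/∂p_{Folio} = 46 − 8p_{Folio} + p_{Quill} = 0 ⇒ p_{Folio} = 5.75 + 0.125p_{Quill}.
At p_{Quill} = 10: p_{Folio} = 5.75 + 0.125·10 = 7.

7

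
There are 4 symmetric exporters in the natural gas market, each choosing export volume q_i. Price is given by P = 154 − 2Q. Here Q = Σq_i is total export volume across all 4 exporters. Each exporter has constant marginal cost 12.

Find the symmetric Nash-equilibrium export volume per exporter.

A representative exporter's profit is π_i = q_i(154 − 2Q) − 12q_i, with Q = q_i + Σ_{j≠i} q_j.
First-order condition: 142 − 4q_i − 2Σ_{j≠i} q_j = 0.
With identical exporters, set every q_j = q: then 142 − 4q − 6q = 0, i.e. q = 142/10 = 14.2.

14.2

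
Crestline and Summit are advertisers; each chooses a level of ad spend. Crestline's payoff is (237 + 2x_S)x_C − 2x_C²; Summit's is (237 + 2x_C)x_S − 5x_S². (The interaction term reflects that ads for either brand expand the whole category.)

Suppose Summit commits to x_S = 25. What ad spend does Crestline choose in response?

71.75

Expanding Crestline's payoff: 237x_C + 2x_Sx_C − 2x_C².
∂π/∂x_C = 237 + 2x_S − 4x_C = 0, so x_C = 59.25 + 0.5x_S.
At x_S = 25: x_C = 59.25 + 0.5·25 = 71.75.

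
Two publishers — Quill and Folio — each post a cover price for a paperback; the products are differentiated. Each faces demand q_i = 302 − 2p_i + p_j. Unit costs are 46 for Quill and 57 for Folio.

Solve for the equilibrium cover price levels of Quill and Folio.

132.8, 137.2

Quill's profit: π = (p_{Quill} − 46)(302 − 2p_{Quill} + p_{Folio}).
∂π/∂p_{Quill} = 394 − 4p_{Quill} + p_{Folio} = 0 ⇒ p_{Quill} = 98.5 + 0.25p_{Folio}.
Similarly p_{Folio} = 104 + 0.25p_{Quill}.
Solving the two reaction functions simultaneously: (1 − (0.25)(0.25))p_{Quill} = 98.5 + 0.25·104, so 0.9375p_{Quill} = 124.5 and p_{Quill} = 132.8.
Then p_{Folio} = 104 + 0.25·132.8 = 137.2.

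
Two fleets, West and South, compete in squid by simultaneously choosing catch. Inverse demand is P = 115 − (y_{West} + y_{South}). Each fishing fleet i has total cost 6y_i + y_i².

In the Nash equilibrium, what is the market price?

71.4

Fishing fleet West's profit: π = y_{West}(115 − (y_{West} + y_{South})) − 6y_{West} − y_{West}².
∂π/∂y_{West} = 109 − 4y_{West} − y_{South} = 0, so y_{West} = 27.25 − 0.25y_{South}.
Setting y_{West} = y_{South} in the reaction function: y_{West} = 27.25 − 0.25y_{West}, so y_{West} = 27.25 / 1.25 = 21.8.
Equilibrium price: P = 115 − 43.6 = 71.4.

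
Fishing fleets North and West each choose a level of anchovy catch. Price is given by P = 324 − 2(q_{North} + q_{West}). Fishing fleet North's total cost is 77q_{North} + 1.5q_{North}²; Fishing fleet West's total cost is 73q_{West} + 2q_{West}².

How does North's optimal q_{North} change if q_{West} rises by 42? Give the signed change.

-12

Fishing fleet North's profit: π = q_{North}(324 − 2(q_{North} + q_{West})) − 77q_{North} − 1.5q_{North}².
∂π/∂q_{North} = 247 − 7q_{North} − 2q_{West} = 0, so q_{North} = 247/7 − (2/7)q_{West}.
The reaction-function slope is −2/7, so a 42-unit rise in q_{West} moves q_{North} by −2/7 × 42 = −12. North's best response falls — the actions are strategic substitutes.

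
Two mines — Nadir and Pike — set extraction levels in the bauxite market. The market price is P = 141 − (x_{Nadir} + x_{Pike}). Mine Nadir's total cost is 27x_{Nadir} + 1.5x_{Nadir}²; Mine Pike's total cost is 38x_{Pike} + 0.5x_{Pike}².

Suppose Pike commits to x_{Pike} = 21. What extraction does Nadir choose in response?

18.6

Mine Nadir's profit: π = x_{Nadir}(141 − (x_{Nadir} + x_{Pike})) − 27x_{Nadir} − 1.5x_{Nadir}².
∂π/∂x_{Nadir} = 114 − 5x_{Nadir} − x_{Pike} = 0, so x_{Nadir} = 22.8 − 0.2x_{Pike}.
At x_{Pike} = 21: x_{Nadir} = 22.8 − 0.2·21 = 18.6.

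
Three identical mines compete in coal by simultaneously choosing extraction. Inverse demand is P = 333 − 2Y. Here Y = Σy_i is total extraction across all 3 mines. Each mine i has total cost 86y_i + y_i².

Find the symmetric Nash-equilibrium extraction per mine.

24.7

A representative mine's profit is π_i = y_i(333 − 2Y) − 86y_i − y_i², with Y = y_i + Σ_{j≠i} y_j.
First-order condition: 247 − 6y_i − 2Σ_{j≠i} y_j = 0.
With identical mines, set every y_j = y: then 247 − 6y − 4y = 0, i.e. y = 247/10 = 24.7.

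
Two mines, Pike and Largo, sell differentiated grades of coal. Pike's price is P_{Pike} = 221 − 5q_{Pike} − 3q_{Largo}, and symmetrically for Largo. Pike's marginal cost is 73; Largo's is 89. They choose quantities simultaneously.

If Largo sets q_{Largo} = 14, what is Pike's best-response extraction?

10.6

Mine Pike's profit: π = q_{Pike}(221 − 5q_{Pike} − 3q_{Largo}) − 73q_{Pike}.
∂π/∂q_{Pike} = 148 − 10q_{Pike} − 3q_{Largo} = 0 ⇒ q_{Pike} = 14.8 − 0.3q_{Largo}.
At q_{Largo} = 14: q_{Pike} = 14.8 − 0.3·14 = 10.6.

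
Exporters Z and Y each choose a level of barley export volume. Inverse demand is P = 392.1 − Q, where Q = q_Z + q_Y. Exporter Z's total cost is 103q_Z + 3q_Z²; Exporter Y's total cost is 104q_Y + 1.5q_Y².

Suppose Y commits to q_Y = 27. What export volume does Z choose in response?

Exporter Z's profit: π = q_Z(392.1 − (q_Z + q_Y)) − 103q_Z − 3q_Z².
∂π/∂q_Z = 289.1 − 8q_Z − q_Y = 0, so q_Z = 36.1375 − 0.125q_Y.
At q_Y = 27: q_Z = 36.1375 − 0.125·27 = 32.7625.

32.7625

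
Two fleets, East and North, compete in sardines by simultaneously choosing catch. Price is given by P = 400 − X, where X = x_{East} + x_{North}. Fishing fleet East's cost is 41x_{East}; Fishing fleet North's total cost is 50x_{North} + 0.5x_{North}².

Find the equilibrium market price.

186.4

Fishing fleet East's profit: π = x_{East}(400 − (x_{East} + x_{North})) − 41x_{East}.
∂π/∂x_{East} = 359 − 2x_{East} − x_{North} = 0, so x_{East} = 179.5 − 0.5x_{North}.
For North: ∂π/∂x_{North} = 350 − 3x_{North} − x_{East} = 0 ⇒ x_{North} = 350/3 − (1/3)x_{East}.
Solving the two reaction functions simultaneously: (1 − (−0.5)(−1/3))x_{East} = 179.5 − 0.5·(350/3), so (5/6)x_{East} = 727/6 and x_{East} = 145.4.
Then x_{North} = 350/3 − (1/3)·145.4 = 68.2.
Equilibrium price: P = 400 − 213.6 = 186.4.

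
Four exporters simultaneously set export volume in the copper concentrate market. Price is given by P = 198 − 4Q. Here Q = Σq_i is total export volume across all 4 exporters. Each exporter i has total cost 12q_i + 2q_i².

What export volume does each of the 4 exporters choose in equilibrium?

A representative exporter's profit is π_i = q_i(198 − 4Q) − 12q_i − 2q_i², with Q = q_i + Σ_{j≠i} q_j.
First-order condition: 186 − 12q_i − 4Σ_{j≠i} q_j = 0.
In a symmetric equilibrium every exporter chooses the same q, so Σ_{j≠i} q_j = 3q. The condition becomes 186 − 24q = 0, giving q = 186/24 = 7.75.

7.75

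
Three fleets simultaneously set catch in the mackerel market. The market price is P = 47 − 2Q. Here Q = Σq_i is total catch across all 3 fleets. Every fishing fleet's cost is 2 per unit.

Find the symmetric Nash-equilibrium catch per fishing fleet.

A representative fishing fleet's profit is π_i = q_i(47 − 2Q) − 2q_i, with Q = q_i + Σ_{j≠i} q_j.
First-order condition: 45 − 4q_i − 2Σ_{j≠i} q_j = 0.
In a symmetric equilibrium every fishing fleet chooses the same q, so Σ_{j≠i} q_j = 2q. The condition becomes 45 − 8q = 0, giving q = 45/8 = 5.625.

5.625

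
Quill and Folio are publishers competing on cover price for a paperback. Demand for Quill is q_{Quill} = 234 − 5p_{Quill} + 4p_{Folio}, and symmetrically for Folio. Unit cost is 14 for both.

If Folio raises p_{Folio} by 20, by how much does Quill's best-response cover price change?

Quill's profit: π = (p_{Quill} − 14)(234 − 5p_{Quill} + 4p_{Folio}).
∂π/∂p_{Quill} = 304 − 10p_{Quill} + 4p_{Folio} = 0 ⇒ p_{Quill} = 30.4 + 0.4p_{Folio}.
The reaction-function slope is 0.4, so a 20-unit rise in p_{Folio} moves p_{Quill} by 0.4 × 20 = 8. Quill's best response rises — the actions are strategic complements.

8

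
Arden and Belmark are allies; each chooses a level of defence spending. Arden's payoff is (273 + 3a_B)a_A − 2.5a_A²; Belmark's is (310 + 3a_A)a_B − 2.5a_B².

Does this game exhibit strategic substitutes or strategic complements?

strategic complements

Expanding Arden's payoff: 273a_A + 3a_Ba_A − 2.5a_A².
∂π/∂a_A = 273 + 3a_B − 5a_A = 0, so a_A = 54.6 + 0.6a_B.
The best-response slope da_A/da_B = 0.6 > 0: the reaction function is upward-sloping, so the choices are strategic complements.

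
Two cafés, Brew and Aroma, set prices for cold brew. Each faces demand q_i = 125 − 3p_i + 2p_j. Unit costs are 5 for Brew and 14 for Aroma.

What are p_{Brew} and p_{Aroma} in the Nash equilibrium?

36.6875, 40.0625

Brew's profit: π = (p_{Brew} − 5)(125 − 3p_{Brew} + 2p_{Aroma}).
∂π/∂p_{Brew} = 140 − 6p_{Brew} + 2p_{Aroma} = 0 ⇒ p_{Brew} = 70/3 + (1/3)p_{Aroma}.
Similarly p_{Aroma} = 167/6 + (1/3)p_{Brew}.
Substituting the second reaction function into the first: p_{Brew} = 70/3 + (1/3)(167/6 + (1/3)p_{Brew}), which gives (8/9)p_{Brew} = 587/18 ⇒ p_{Brew} = 36.6875.
Then p_{Aroma} = 167/6 + (1/3)·36.6875 = 40.0625.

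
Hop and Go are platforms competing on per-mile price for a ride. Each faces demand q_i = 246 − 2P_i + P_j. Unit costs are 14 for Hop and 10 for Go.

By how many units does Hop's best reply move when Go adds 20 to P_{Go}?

Hop's profit: π = (P_{Hop} − 14)(246 − 2P_{Hop} + P_{Go}).
∂π/∂P_{Hop} = 274 − 4P_{Hop} + P_{Go} = 0 ⇒ P_{Hop} = 68.5 + 0.25P_{Go}.
The reaction-function slope is 0.25, so a 20-unit rise in P_{Go} moves P_{Hop} by 0.25 × 20 = 5. Hop's best response rises — the actions are strategic complements.

5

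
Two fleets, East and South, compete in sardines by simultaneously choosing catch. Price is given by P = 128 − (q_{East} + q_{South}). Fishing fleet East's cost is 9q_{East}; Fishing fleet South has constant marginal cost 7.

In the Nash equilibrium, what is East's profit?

Fishing fleet East's profit: π = q_{East}(128 − (q_{East} + q_{South})) − 9q_{East}.
∂π/∂q_{East} = 119 − 2q_{East} − q_{South} = 0, so q_{East} = 59.5 − 0.5q_{South}.
By the same steps for South: q_{South} = 60.5 − 0.5q_{East}.
Substituting the second reaction function into the first: q_{East} = 59.5 − 0.5(60.5 − 0.5q_{East}), which gives 0.75q_{East} = 29.25 ⇒ q_{East} = 39.
Then q_{South} = 60.5 − 0.5·39 = 41.
Price P = 128 − 80 = 48.
East's profit: (48 − 9)·39 = 1521.

1521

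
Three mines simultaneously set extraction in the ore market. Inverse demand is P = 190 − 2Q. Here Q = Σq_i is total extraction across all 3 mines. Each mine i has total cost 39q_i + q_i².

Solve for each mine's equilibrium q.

15.1

A representative mine's profit is π_i = q_i(190 − 2Q) − 39q_i − q_i², with Q = q_i + Σ_{j≠i} q_j.
First-order condition: 151 − 6q_i − 2Σ_{j≠i} q_j = 0.
With identical mines, set every q_j = q: then 151 − 6q − 4q = 0, i.e. q = 151/10 = 15.1.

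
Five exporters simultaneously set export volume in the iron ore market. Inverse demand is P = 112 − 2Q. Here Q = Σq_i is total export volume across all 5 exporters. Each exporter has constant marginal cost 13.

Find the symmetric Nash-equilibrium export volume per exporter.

8.25

A representative exporter's profit is π_i = q_i(112 − 2Q) − 13q_i, with Q = q_i + Σ_{j≠i} q_j.
First-order condition: 99 − 4q_i − 2Σ_{j≠i} q_j = 0.
In a symmetric equilibrium every exporter chooses the same q, so Σ_{j≠i} q_j = 4q. The condition becomes 99 − 12q = 0, giving q = 99/12 = 8.25.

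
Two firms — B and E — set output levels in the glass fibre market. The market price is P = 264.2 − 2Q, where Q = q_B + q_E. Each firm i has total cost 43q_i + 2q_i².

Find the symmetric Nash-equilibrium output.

22.12

Firm B's profit: π = q_B(264.2 − 2(q_B + q_E)) − 43q_B − 2q_B².
∂π/∂q_B = 221.2 − 8q_B − 2q_E = 0, so q_B = 27.65 − 0.25q_E.
The game is symmetric, so in equilibrium q_E = q_B: the reaction function gives 1.25q_B = 27.65, hence q_B = 22.12.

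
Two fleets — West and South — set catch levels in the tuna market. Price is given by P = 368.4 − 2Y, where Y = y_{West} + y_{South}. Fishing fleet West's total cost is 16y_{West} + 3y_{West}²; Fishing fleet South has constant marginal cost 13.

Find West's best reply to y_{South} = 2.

Fishing fleet West's profit: π = y_{West}(368.4 − 2(y_{West} + y_{South})) − 16y_{West} − 3y_{West}².
∂π/∂y_{West} = 352.4 − 10y_{West} − 2y_{South} = 0, so y_{West} = 35.24 − 0.2y_{South}.
At y_{South} = 2: y_{West} = 35.24 − 0.2·2 = 34.84.

34.84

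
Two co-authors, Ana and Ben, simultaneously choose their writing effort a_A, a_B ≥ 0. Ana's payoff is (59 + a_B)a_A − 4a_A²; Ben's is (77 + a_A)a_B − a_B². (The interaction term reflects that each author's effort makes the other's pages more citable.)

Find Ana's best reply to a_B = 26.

10.625

Expanding Ana's payoff: 59a_A + a_Ba_A − 4a_A².
∂π/∂a_A = 59 + a_B − 8a_A = 0, so a_A = 7.375 + 0.125a_B.
At a_B = 26: a_A = 7.375 + 0.125·26 = 10.625.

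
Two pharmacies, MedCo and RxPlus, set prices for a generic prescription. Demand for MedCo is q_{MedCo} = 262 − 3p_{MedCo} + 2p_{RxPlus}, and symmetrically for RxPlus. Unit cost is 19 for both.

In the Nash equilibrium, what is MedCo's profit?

11071.6875

MedCo's profit: π = (p_{MedCo} − 19)(262 − 3p_{MedCo} + 2p_{RxPlus}).
∂π/∂p_{MedCo} = 319 − 6p_{MedCo} + 2p_{RxPlus} = 0 ⇒ p_{MedCo} = 319/6 + (1/3)p_{RxPlus}.
Setting p_{MedCo} = p_{RxPlus} in the reaction function: p_{MedCo} = 319/6 + (1/3)p_{MedCo}, so p_{MedCo} = (319/6) / (2/3) = 79.75.
q_{MedCo} = 262 − 3·79.75 + 2·79.75 = 182.25.
Profit = (79.75 − 19)·182.25 = 11071.6875.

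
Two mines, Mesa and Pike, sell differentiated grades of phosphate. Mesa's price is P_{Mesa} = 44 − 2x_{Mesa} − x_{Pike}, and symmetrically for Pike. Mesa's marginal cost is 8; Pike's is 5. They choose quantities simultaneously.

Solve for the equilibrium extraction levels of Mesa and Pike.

7, 8

Mine Mesa's profit: π = x_{Mesa}(44 − 2x_{Mesa} − x_{Pike}) − 8x_{Mesa}.
∂π/∂x_{Mesa} = 36 − 4x_{Mesa} − x_{Pike} = 0 ⇒ x_{Mesa} = 9 − 0.25x_{Pike}.
Similarly x_{Pike} = 9.75 − 0.25x_{Mesa}.
Solving the two reaction functions simultaneously: (1 − (−0.25)(−0.25))x_{Mesa} = 9 − 0.25·9.75, so 0.9375x_{Mesa} = 6.5625 and x_{Mesa} = 7.
Then x_{Pike} = 9.75 − 0.25·7 = 8.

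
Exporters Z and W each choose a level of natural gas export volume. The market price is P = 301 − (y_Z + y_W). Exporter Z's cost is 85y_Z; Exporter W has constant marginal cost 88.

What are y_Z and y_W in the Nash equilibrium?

73, 70

Exporter Z's profit: π = y_Z(301 − (y_Z + y_W)) − 85y_Z.
∂π/∂y_Z = 216 − 2y_Z − y_W = 0, so y_Z = 108 − 0.5y_W.
By the same steps for W: y_W = 106.5 − 0.5y_Z.
Substituting the second reaction function into the first: y_Z = 108 − 0.5(106.5 − 0.5y_Z), which gives 0.75y_Z = 54.75 ⇒ y_Z = 73.
Then y_W = 106.5 − 0.5·73 = 70.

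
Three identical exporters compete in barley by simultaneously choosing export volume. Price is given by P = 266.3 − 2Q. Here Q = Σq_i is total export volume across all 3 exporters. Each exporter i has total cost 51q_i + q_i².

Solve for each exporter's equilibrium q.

21.53

A representative exporter's profit is π_i = q_i(266.3 − 2Q) − 51q_i − q_i², with Q = q_i + Σ_{j≠i} q_j.
First-order condition: 215.3 − 6q_i − 2Σ_{j≠i} q_j = 0.
With identical exporters, set every q_j = q: then 215.3 − 6q − 4q = 0, i.e. q = 215.3/10 = 21.53.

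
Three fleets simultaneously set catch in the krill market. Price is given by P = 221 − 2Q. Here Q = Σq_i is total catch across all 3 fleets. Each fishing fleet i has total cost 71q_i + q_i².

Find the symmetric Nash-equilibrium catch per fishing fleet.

15

A representative fishing fleet's profit is π_i = q_i(221 − 2Q) − 71q_i − q_i², with Q = q_i + Σ_{j≠i} q_j.
First-order condition: 150 − 6q_i − 2Σ_{j≠i} q_j = 0.
With identical fishing fleets, set every q_j = q: then 150 − 6q − 4q = 0, i.e. q = 150/10 = 15.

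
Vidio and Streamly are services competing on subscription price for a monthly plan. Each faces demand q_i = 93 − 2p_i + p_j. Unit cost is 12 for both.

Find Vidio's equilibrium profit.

1458

Vidio's profit: π = (p_{Vidio} − 12)(93 − 2p_{Vidio} + p_{Streamly}).
∂π/∂p_{Vidio} = 117 − 4p_{Vidio} + p_{Streamly} = 0 ⇒ p_{Vidio} = 29.25 + 0.25p_{Streamly}.
The game is symmetric, so in equilibrium p_{Streamly} = p_{Vidio}: the reaction function gives 0.75p_{Vidio} = 29.25, hence p_{Vidio} = 39.
q_{Vidio} = 93 − 2·39 + 39 = 54.
Profit = (39 − 12)·54 = 1458.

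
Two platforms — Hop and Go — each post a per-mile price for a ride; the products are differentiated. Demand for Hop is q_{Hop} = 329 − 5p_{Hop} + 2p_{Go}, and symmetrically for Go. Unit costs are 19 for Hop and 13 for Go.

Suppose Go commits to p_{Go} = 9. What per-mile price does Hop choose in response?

Hop's profit: π = (p_{Hop} − 19)(329 − 5p_{Hop} + 2p_{Go}).
∂π/∂p_{Hop} = 424 − 10p_{Hop} + 2p_{Go} = 0 ⇒ p_{Hop} = 42.4 + 0.2p_{Go}.
At p_{Go} = 9: p_{Hop} = 42.4 + 0.2·9 = 44.2.

44.2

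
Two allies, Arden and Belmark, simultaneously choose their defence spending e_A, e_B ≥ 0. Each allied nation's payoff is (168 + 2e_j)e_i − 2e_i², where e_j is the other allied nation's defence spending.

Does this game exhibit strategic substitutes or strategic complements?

Arden's payoff is (168 + 2e_B)e_A − 2e_A².
∂π/∂e_A = 168 + 2e_B − 4e_A = 0, so e_A = 42 + 0.5e_B.
The best-response slope de_A/de_B = 0.5 > 0: the reaction function is upward-sloping, so the choices are strategic complements.

strategic complements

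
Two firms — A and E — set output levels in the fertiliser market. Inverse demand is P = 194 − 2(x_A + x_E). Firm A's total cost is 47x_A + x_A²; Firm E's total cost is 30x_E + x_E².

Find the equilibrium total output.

38.875

Firm A's profit: π = x_A(194 − 2(x_A + x_E)) − 47x_A − x_A².
∂π/∂x_A = 147 − 6x_A − 2x_E = 0, so x_A = 24.5 − (1/3)x_E.
By the same steps for E: x_E = 82/3 − (1/3)x_A.
Substituting the second reaction function into the first: x_A = 24.5 − (1/3)(82/3 − (1/3)x_A), which gives (8/9)x_A = 277/18 ⇒ x_A = 17.3125.
Then x_E = 82/3 − (1/3)·17.3125 = 21.5625.
Total output: 17.3125 + 21.5625 = 38.875.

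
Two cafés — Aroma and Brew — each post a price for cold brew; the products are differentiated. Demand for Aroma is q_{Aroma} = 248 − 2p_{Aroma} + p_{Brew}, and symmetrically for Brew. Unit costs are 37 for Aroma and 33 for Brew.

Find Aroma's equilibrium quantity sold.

Aroma's profit: π = (p_{Aroma} − 37)(248 − 2p_{Aroma} + p_{Brew}).
∂π/∂p_{Aroma} = 322 − 4p_{Aroma} + p_{Brew} = 0 ⇒ p_{Aroma} = 80.5 + 0.25p_{Brew}.
Similarly p_{Brew} = 78.5 + 0.25p_{Aroma}.
Plugging p_{Brew} into Aroma's best response: p_{Aroma} = 80.5 + 0.25(78.5 + 0.25p_{Aroma}) ⇒ 0.9375p_{Aroma} = 100.125, so p_{Aroma} = 106.8.
Then p_{Brew} = 78.5 + 0.25·106.8 = 105.2.
q_{Aroma} = 248 − 2·106.8 + 105.2 = 139.6.

139.6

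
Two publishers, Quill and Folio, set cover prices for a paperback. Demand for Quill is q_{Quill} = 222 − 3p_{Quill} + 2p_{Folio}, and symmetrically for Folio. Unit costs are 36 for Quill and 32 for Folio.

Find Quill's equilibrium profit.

6279.1875

Quill's profit: π = (p_{Quill} − 36)(222 − 3p_{Quill} + 2p_{Folio}).
∂π/∂p_{Quill} = 330 − 6p_{Quill} + 2p_{Folio} = 0 ⇒ p_{Quill} = 55 + (1/3)p_{Folio}.
Similarly p_{Folio} = 53 + (1/3)p_{Quill}.
Plugging p_{Folio} into Quill's best response: p_{Quill} = 55 + (1/3)(53 + (1/3)p_{Quill}) ⇒ (8/9)p_{Quill} = 218/3, so p_{Quill} = 81.75.
Then p_{Folio} = 53 + (1/3)·81.75 = 80.25.
q_{Quill} = 222 − 3·81.75 + 2·80.25 = 137.25.
Profit = (81.75 − 36)·137.25 = 6279.1875.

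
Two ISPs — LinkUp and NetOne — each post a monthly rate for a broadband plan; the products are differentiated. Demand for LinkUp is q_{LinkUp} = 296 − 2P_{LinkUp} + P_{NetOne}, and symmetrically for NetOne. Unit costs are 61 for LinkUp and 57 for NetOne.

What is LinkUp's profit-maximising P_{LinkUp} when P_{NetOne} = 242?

165

LinkUp's profit: π = (P_{LinkUp} − 61)(296 − 2P_{LinkUp} + P_{NetOne}).
∂π/∂P_{LinkUp} = 418 − 4P_{LinkUp} + P_{NetOne} = 0 ⇒ P_{LinkUp} = 104.5 + 0.25P_{NetOne}.
At P_{NetOne} = 242: P_{LinkUp} = 104.5 + 0.25·242 = 165.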